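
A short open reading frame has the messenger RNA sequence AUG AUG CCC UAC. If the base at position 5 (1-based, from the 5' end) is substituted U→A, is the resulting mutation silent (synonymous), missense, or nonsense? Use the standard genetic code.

Position 5 falls in codon 2: AUG → Met.
After the substitution the codon is AAG → Lys.
Met ≠ Lys, so this is a missense mutation.

missense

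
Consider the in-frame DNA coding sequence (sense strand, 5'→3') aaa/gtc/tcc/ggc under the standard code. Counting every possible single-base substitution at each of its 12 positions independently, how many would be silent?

10

Codon 1 (AAA, Lys): 1 synonymous substitution.
Codon 2 (GTC, Val): 3 synonymous substitutions.
Codon 3 (TCC, Ser): 3 synonymous substitutions.
Codon 4 (GGC, Gly): 3 synonymous substitutions.
Total: 1 + 3 + 3 + 3 = 10.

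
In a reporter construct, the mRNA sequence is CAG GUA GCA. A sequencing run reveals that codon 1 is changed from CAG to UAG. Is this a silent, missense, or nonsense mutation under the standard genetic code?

nonsense

Position 1 falls in codon 1: CAG → Gln.
After the substitution the codon is UAG → Stop.
The new codon is a stop codon, so this is a nonsense mutation.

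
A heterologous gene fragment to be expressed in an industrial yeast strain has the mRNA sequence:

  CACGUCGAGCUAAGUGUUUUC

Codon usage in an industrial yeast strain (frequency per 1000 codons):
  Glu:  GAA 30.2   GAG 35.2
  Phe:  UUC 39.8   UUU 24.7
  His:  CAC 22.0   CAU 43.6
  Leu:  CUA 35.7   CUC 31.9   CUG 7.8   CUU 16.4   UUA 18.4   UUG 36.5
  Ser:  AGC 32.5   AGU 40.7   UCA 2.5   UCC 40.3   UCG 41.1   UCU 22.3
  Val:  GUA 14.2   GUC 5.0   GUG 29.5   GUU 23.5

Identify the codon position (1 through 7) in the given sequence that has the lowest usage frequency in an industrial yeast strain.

Codon 1 CAC (His): 22.0 per 1000.
Codon 2 GUC (Val): 5.0 per 1000.
Codon 3 GAG (Glu): 35.2 per 1000.
Codon 4 CUA (Leu): 35.7 per 1000.
Codon 5 AGU (Ser): 40.7 per 1000.
Codon 6 GUU (Val): 23.5 per 1000.
Codon 7 UUC (Phe): 39.8 per 1000.
Lowest frequency is 5.0 at codon 2.

2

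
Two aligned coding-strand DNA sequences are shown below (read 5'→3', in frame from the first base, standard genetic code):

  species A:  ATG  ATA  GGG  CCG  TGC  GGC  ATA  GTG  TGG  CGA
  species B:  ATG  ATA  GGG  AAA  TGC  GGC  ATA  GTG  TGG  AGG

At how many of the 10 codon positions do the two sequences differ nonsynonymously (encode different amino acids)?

Codon 1: ATG Met / ATG Met — identical.
Codon 2: ATA Ile / ATA Ile — identical.
Codon 3: GGG Gly / GGG Gly — identical.
Codon 4: CCG Pro / AAA Lys — nonsynonymous.
Codon 5: TGC Cys / TGC Cys — identical.
Codon 6: GGC Gly / GGC Gly — identical.
Codon 7: ATA Ile / ATA Ile — identical.
Codon 8: GTG Val / GTG Val — identical.
Codon 9: TGG Trp / TGG Trp — identical.
Codon 10: CGA Arg / AGG Arg — synonymous.
Nonsynonymous differences: 1.

1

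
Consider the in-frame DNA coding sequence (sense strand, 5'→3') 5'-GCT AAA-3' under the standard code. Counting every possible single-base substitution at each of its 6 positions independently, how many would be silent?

Codon 1 (GCT, Ala): 3 synonymous substitutions.
Codon 2 (AAA, Lys): 1 synonymous substitution.
Total: 3 + 1 = 4.

4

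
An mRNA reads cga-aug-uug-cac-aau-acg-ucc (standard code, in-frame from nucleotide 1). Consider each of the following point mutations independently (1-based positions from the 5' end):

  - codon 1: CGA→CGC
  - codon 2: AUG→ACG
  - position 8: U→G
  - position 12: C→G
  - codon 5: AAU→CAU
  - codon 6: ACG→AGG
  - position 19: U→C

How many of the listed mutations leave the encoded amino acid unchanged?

1

Codon 1: CGA (Arg) → CGC (Arg) — synonymous.
Codon 2: AUG (Met) → ACG (Thr) — missense.
Codon 3: UUG (Leu) → UGG (Trp) — missense.
Codon 4: CAC (His) → CAG (Gln) — missense.
Codon 5: AAU (Asn) → CAU (His) — missense.
Codon 6: ACG (Thr) → AGG (Arg) — missense.
Codon 7: UCC (Ser) → CCC (Pro) — missense.
Synonymous: 1 of 7.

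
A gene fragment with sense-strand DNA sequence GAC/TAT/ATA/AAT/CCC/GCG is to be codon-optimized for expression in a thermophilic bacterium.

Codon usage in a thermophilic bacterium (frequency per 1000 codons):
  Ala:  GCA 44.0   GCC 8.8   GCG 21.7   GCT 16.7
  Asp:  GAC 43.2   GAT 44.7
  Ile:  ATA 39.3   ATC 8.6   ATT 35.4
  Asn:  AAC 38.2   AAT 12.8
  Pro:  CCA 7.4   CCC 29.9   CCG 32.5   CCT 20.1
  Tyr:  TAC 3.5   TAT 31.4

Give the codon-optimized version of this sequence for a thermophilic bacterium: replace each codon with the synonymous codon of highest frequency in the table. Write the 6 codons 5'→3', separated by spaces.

GAT TAT ATA AAC CCG GCA

Codon 1 (Asp): best is GAT at 44.7.
Codon 2 (Tyr): best is TAT at 31.4.
Codon 3 (Ile): best is ATA at 39.3.
Codon 4 (Asn): best is AAC at 38.2.
Codon 5 (Pro): best is CCG at 32.5.
Codon 6 (Ala): best is GCA at 44.0.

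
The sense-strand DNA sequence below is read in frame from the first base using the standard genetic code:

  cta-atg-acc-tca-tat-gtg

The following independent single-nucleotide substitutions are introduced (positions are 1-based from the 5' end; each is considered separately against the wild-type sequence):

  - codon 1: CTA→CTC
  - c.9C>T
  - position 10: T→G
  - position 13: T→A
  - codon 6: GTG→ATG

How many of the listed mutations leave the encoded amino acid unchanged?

2

Codon 1: CTA (Leu) → CTC (Leu) — synonymous.
Codon 3: ACC (Thr) → ACT (Thr) — synonymous.
Codon 4: TCA (Ser) → GCA (Ala) — missense.
Codon 5: TAT (Tyr) → AAT (Asn) — missense.
Codon 6: GTG (Val) → ATG (Met) — missense.
Synonymous: 2 of 5.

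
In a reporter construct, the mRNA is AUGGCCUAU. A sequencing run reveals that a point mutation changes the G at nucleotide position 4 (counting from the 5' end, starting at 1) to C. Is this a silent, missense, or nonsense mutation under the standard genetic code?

missense

Position 4 falls in codon 2: GCC → Ala.
After the substitution the codon is CCC → Pro.
Ala ≠ Pro, so this is a missense mutation.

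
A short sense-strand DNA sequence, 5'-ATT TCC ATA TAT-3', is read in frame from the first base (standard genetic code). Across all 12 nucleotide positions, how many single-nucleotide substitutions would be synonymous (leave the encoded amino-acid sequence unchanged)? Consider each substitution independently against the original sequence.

8

Codon 1 (ATT, Ile): 2 synonymous substitutions.
Codon 2 (TCC, Ser): 3 synonymous substitutions.
Codon 3 (ATA, Ile): 2 synonymous substitutions.
Codon 4 (TAT, Tyr): 1 synonymous substitution.
Total: 2 + 3 + 2 + 1 = 8.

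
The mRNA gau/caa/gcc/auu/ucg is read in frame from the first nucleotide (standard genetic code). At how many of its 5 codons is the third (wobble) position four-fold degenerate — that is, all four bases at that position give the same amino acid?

2

Codon 1 GAU (Asp): third position 2-fold.
Codon 2 CAA (Gln): third position 2-fold.
Codon 3 GCC (Ala): third position 4-fold.
Codon 4 AUU (Ile): third position 3-fold.
Codon 5 UCG (Ser): third position 4-fold.
Four-fold degenerate third positions: 2.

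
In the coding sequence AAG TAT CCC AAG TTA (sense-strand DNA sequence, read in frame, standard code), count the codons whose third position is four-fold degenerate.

1

Codon 1 AAG (Lys): third position 2-fold.
Codon 2 TAT (Tyr): third position 2-fold.
Codon 3 CCC (Pro): third position 4-fold.
Codon 4 AAG (Lys): third position 2-fold.
Codon 5 TTA (Leu): third position 2-fold.
Four-fold degenerate third positions: 1.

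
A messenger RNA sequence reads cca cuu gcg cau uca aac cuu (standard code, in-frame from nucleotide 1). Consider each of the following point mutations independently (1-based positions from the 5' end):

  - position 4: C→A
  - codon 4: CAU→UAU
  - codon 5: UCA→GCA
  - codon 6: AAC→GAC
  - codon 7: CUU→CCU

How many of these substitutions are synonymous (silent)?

Codon 2: CUU (Leu) → AUU (Ile) — missense.
Codon 4: CAU (His) → UAU (Tyr) — missense.
Codon 5: UCA (Ser) → GCA (Ala) — missense.
Codon 6: AAC (Asn) → GAC (Asp) — missense.
Codon 7: CUU (Leu) → CCU (Pro) — missense.
Synonymous: 0 of 5.

0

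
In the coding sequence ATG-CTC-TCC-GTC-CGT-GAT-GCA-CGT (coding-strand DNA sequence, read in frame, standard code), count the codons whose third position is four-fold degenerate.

6

Codon 1 ATG (Met): third position 1-fold.
Codon 2 CTC (Leu): third position 4-fold.
Codon 3 TCC (Ser): third position 4-fold.
Codon 4 GTC (Val): third position 4-fold.
Codon 5 CGT (Arg): third position 4-fold.
Codon 6 GAT (Asp): third position 2-fold.
Codon 7 GCA (Ala): third position 4-fold.
Codon 8 CGT (Arg): third position 4-fold.
Four-fold degenerate third positions: 6.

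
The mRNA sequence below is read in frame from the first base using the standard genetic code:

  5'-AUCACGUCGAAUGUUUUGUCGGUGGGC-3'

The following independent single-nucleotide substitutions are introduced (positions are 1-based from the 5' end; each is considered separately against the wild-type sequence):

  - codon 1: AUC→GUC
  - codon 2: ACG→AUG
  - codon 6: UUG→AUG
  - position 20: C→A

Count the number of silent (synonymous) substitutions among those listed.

0

Codon 1: AUC (Ile) → GUC (Val) — missense.
Codon 2: ACG (Thr) → AUG (Met) — missense.
Codon 6: UUG (Leu) → AUG (Met) — missense.
Codon 7: UCG (Ser) → UAG (Stop) — nonsense.
Synonymous: 0 of 4.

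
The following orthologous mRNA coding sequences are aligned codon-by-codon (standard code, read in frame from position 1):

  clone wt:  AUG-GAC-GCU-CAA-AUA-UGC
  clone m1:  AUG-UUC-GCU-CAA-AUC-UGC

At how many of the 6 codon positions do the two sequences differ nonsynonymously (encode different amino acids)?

Codon 1: AUG Met / AUG Met — identical.
Codon 2: GAC Asp / UUC Phe — nonsynonymous.
Codon 3: GCU Ala / GCU Ala — identical.
Codon 4: CAA Gln / CAA Gln — identical.
Codon 5: AUA Ile / AUC Ile — synonymous.
Codon 6: UGC Cys / UGC Cys — identical.
Nonsynonymous differences: 1.

1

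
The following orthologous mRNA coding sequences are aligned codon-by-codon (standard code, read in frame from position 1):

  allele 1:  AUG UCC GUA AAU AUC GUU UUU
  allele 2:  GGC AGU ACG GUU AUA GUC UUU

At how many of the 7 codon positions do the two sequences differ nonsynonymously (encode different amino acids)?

Codon 1: AUG Met / GGC Gly — nonsynonymous.
Codon 2: UCC Ser / AGU Ser — synonymous.
Codon 3: GUA Val / ACG Thr — nonsynonymous.
Codon 4: AAU Asn / GUU Val — nonsynonymous.
Codon 5: AUC Ile / AUA Ile — synonymous.
Codon 6: GUU Val / GUC Val — synonymous.
Codon 7: UUU Phe / UUU Phe — identical.
Nonsynonymous differences: 3.

3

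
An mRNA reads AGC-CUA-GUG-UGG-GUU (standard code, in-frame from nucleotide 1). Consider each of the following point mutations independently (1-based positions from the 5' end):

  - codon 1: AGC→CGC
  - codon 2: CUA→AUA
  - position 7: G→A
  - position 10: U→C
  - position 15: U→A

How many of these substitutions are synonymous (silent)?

Codon 1: AGC (Ser) → CGC (Arg) — missense.
Codon 2: CUA (Leu) → AUA (Ile) — missense.
Codon 3: GUG (Val) → AUG (Met) — missense.
Codon 4: UGG (Trp) → CGG (Arg) — missense.
Codon 5: GUU (Val) → GUA (Val) — synonymous.
Synonymous: 1 of 5.

1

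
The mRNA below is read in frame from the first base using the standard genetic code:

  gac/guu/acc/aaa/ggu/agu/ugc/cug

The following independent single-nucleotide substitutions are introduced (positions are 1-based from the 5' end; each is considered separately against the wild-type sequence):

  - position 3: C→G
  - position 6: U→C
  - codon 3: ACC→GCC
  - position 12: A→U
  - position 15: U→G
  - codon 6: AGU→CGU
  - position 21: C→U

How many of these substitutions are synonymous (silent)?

3

Codon 1: GAC (Asp) → GAG (Glu) — missense.
Codon 2: GUU (Val) → GUC (Val) — synonymous.
Codon 3: ACC (Thr) → GCC (Ala) — missense.
Codon 4: AAA (Lys) → AAU (Asn) — missense.
Codon 5: GGU (Gly) → GGG (Gly) — synonymous.
Codon 6: AGU (Ser) → CGU (Arg) — missense.
Codon 7: UGC (Cys) → UGU (Cys) — synonymous.
Synonymous: 3 of 7.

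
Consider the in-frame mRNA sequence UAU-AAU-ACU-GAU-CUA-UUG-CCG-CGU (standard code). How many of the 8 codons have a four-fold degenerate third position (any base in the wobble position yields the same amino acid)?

Codon 1 UAU (Tyr): third position 2-fold.
Codon 2 AAU (Asn): third position 2-fold.
Codon 3 ACU (Thr): third position 4-fold.
Codon 4 GAU (Asp): third position 2-fold.
Codon 5 CUA (Leu): third position 4-fold.
Codon 6 UUG (Leu): third position 2-fold.
Codon 7 CCG (Pro): third position 4-fold.
Codon 8 CGU (Arg): third position 4-fold.
Four-fold degenerate third positions: 4.

4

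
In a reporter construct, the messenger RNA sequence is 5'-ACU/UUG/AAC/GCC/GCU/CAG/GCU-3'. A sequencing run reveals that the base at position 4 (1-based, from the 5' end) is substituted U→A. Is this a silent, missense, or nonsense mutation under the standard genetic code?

Position 4 falls in codon 2: UUG → Leu.
After the substitution the codon is AUG → Met.
Leu ≠ Met, so this is a missense mutation.

missense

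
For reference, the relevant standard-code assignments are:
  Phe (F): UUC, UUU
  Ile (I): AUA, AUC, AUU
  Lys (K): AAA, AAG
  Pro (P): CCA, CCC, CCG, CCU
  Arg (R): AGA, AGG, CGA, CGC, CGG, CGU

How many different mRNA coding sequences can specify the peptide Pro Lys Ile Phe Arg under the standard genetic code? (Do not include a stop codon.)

Pro: 4 codons.
Lys: 2 codons.
Ile: 3 codons.
Phe: 2 codons.
Arg: 6 codons.
4 × 2 × 3 × 2 × 6 = 288.

288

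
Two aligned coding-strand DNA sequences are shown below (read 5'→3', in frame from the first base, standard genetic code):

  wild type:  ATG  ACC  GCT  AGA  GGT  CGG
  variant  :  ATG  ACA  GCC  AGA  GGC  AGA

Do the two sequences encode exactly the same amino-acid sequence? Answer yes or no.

Codon 1: ATG Met / ATG Met — identical.
Codon 2: ACC Thr / ACA Thr — synonymous.
Codon 3: GCT Ala / GCC Ala — synonymous.
Codon 4: AGA Arg / AGA Arg — identical.
Codon 5: GGT Gly / GGC Gly — synonymous.
Codon 6: CGG Arg / AGA Arg — synonymous.
Nonsynonymous differences: 0 → same protein.

yes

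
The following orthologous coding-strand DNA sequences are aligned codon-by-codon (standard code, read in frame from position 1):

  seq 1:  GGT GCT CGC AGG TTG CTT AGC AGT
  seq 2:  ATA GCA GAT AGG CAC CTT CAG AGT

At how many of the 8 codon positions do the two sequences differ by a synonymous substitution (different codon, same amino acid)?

Codon 1: GGT Gly / ATA Ile — nonsynonymous.
Codon 2: GCT Ala / GCA Ala — synonymous.
Codon 3: CGC Arg / GAT Asp — nonsynonymous.
Codon 4: AGG Arg / AGG Arg — identical.
Codon 5: TTG Leu / CAC His — nonsynonymous.
Codon 6: CTT Leu / CTT Leu — identical.
Codon 7: AGC Ser / CAG Gln — nonsynonymous.
Codon 8: AGT Ser / AGT Ser — identical.
Synonymous differences: 1.

1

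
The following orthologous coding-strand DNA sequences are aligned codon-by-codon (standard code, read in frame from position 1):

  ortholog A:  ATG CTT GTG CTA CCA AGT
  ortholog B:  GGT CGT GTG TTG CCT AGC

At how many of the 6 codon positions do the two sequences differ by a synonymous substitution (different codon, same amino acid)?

Codon 1: ATG Met / GGT Gly — nonsynonymous.
Codon 2: CTT Leu / CGT Arg — nonsynonymous.
Codon 3: GTG Val / GTG Val — identical.
Codon 4: CTA Leu / TTG Leu — synonymous.
Codon 5: CCA Pro / CCT Pro — synonymous.
Codon 6: AGT Ser / AGC Ser — synonymous.
Synonymous differences: 3.

3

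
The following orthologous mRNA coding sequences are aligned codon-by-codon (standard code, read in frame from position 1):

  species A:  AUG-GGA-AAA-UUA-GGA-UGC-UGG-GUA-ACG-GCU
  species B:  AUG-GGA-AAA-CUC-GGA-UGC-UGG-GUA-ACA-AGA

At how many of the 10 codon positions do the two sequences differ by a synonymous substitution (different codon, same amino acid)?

Codon 1: AUG Met / AUG Met — identical.
Codon 2: GGA Gly / GGA Gly — identical.
Codon 3: AAA Lys / AAA Lys — identical.
Codon 4: UUA Leu / CUC Leu — synonymous.
Codon 5: GGA Gly / GGA Gly — identical.
Codon 6: UGC Cys / UGC Cys — identical.
Codon 7: UGG Trp / UGG Trp — identical.
Codon 8: GUA Val / GUA Val — identical.
Codon 9: ACG Thr / ACA Thr — synonymous.
Codon 10: GCU Ala / AGA Arg — nonsynonymous.
Synonymous differences: 2.

2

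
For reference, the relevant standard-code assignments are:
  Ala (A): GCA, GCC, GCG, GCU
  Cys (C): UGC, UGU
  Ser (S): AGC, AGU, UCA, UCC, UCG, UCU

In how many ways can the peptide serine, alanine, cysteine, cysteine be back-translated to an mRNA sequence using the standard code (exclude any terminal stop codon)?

Ser: 6 codons.
Ala: 4 codons.
Cys: 2 codons.
Cys: 2 codons.
6 × 4 × 2 × 2 = 96.

96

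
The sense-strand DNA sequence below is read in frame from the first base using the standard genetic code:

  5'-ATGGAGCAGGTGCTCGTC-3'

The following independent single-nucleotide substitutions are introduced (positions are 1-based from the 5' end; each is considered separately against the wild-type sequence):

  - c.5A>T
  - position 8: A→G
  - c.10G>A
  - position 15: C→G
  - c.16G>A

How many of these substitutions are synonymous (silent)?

Codon 2: GAG (Glu) → GTG (Val) — missense.
Codon 3: CAG (Gln) → CGG (Arg) — missense.
Codon 4: GTG (Val) → ATG (Met) — missense.
Codon 5: CTC (Leu) → CTG (Leu) — synonymous.
Codon 6: GTC (Val) → ATC (Ile) — missense.
Synonymous: 1 of 5.

1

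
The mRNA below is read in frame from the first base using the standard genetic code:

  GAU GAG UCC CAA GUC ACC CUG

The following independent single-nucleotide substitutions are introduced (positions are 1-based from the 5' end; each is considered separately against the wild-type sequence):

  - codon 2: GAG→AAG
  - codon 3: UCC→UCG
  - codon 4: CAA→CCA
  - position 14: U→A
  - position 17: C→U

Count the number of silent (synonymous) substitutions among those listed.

1

Codon 2: GAG (Glu) → AAG (Lys) — missense.
Codon 3: UCC (Ser) → UCG (Ser) — synonymous.
Codon 4: CAA (Gln) → CCA (Pro) — missense.
Codon 5: GUC (Val) → GAC (Asp) — missense.
Codon 6: ACC (Thr) → AUC (Ile) — missense.
Synonymous: 1 of 5.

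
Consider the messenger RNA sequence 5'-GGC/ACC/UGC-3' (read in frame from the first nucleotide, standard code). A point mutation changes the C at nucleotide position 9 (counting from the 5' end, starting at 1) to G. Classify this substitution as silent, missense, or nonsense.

Position 9 falls in codon 3: UGC → Cys.
After the substitution the codon is UGG → Trp.
Cys ≠ Trp, so this is a missense mutation.

missense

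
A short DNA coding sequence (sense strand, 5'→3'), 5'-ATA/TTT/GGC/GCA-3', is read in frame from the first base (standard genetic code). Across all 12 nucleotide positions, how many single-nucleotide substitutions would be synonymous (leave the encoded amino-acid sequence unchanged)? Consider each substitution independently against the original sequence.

Codon 1 (ATA, Ile): 2 synonymous substitutions.
Codon 2 (TTT, Phe): 1 synonymous substitution.
Codon 3 (GGC, Gly): 3 synonymous substitutions.
Codon 4 (GCA, Ala): 3 synonymous substitutions.
Total: 2 + 1 + 3 + 3 = 9.

9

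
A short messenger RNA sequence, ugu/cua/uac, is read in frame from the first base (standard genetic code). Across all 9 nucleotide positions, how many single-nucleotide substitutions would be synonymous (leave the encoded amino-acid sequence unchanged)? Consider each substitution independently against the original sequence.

6

Codon 1 (UGU, Cys): 1 synonymous substitution.
Codon 2 (CUA, Leu): 4 synonymous substitutions.
Codon 3 (UAC, Tyr): 1 synonymous substitution.
Total: 1 + 4 + 1 = 6.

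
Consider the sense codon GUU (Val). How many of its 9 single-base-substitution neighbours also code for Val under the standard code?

Position 1: none → 0 synonymous.
Position 2: none → 0 synonymous.
Position 3: GUC, GUA, GUG → 3 synonymous.
Total: 0 + 0 + 3 = 3.

3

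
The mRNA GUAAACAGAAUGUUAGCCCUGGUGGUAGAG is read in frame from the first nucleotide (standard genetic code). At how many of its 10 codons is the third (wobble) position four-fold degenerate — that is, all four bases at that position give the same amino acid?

5

Codon 1 GUA (Val): third position 4-fold.
Codon 2 AAC (Asn): third position 2-fold.
Codon 3 AGA (Arg): third position 2-fold.
Codon 4 AUG (Met): third position 1-fold.
Codon 5 UUA (Leu): third position 2-fold.
Codon 6 GCC (Ala): third position 4-fold.
Codon 7 CUG (Leu): third position 4-fold.
Codon 8 GUG (Val): third position 4-fold.
Codon 9 GUA (Val): third position 4-fold.
Codon 10 GAG (Glu): third position 2-fold.
Four-fold degenerate third positions: 5.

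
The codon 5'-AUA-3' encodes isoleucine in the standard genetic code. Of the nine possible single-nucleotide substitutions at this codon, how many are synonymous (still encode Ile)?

2

Position 1: none → 0 synonymous.
Position 2: none → 0 synonymous.
Position 3: AUU, AUC → 2 synonymous.
Total: 0 + 0 + 2 = 2.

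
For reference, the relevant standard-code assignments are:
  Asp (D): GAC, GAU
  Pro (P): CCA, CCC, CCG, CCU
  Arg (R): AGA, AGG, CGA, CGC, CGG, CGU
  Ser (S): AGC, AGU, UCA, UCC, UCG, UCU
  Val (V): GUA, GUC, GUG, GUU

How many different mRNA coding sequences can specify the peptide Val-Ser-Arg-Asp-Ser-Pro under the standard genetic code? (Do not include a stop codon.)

6912

Val: 4 codons.
Ser: 6 codons.
Arg: 6 codons.
Asp: 2 codons.
Ser: 6 codons.
Pro: 4 codons.
4 × 6 × 6 × 2 × 6 × 4 = 6912.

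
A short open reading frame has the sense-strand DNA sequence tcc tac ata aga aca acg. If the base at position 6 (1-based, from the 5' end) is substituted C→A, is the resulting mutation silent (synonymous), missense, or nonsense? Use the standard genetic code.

Position 6 falls in codon 2: TAC → Tyr.
After the substitution the codon is TAA → Stop.
The new codon is a stop codon, so this is a nonsense mutation.

nonsense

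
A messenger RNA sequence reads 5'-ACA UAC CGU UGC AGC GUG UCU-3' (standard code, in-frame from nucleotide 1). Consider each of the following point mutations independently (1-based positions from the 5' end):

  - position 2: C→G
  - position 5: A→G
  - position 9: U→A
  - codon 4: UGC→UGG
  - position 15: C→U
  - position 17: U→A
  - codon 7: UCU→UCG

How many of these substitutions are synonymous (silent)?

3

Codon 1: ACA (Thr) → AGA (Arg) — missense.
Codon 2: UAC (Tyr) → UGC (Cys) — missense.
Codon 3: CGU (Arg) → CGA (Arg) — synonymous.
Codon 4: UGC (Cys) → UGG (Trp) — missense.
Codon 5: AGC (Ser) → AGU (Ser) — synonymous.
Codon 6: GUG (Val) → GAG (Glu) — missense.
Codon 7: UCU (Ser) → UCG (Ser) — synonymous.
Synonymous: 3 of 7.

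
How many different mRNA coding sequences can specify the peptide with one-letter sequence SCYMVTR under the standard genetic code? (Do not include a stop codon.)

Ser: 6 codons.
Cys: 2 codons.
Tyr: 2 codons.
Met: 1 codon.
Val: 4 codons.
Thr: 4 codons.
Arg: 6 codons.
6 × 2 × 2 × 1 × 4 × 4 × 6 = 2304.

2304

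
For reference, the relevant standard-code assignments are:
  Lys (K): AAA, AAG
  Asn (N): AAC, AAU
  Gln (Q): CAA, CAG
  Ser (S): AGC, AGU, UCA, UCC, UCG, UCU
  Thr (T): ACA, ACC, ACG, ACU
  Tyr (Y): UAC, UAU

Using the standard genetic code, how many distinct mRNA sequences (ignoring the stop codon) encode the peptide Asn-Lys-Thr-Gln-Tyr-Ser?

Asn: 2 codons.
Lys: 2 codons.
Thr: 4 codons.
Gln: 2 codons.
Tyr: 2 codons.
Ser: 6 codons.
2 × 2 × 4 × 2 × 2 × 6 = 384.

384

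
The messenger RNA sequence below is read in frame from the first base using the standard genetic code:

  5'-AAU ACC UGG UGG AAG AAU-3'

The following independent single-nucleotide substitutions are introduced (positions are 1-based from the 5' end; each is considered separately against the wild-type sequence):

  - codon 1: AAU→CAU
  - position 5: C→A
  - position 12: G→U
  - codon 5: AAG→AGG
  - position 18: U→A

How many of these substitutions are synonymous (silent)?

Codon 1: AAU (Asn) → CAU (His) — missense.
Codon 2: ACC (Thr) → AAC (Asn) — missense.
Codon 4: UGG (Trp) → UGU (Cys) — missense.
Codon 5: AAG (Lys) → AGG (Arg) — missense.
Codon 6: AAU (Asn) → AAA (Lys) — missense.
Synonymous: 0 of 5.

0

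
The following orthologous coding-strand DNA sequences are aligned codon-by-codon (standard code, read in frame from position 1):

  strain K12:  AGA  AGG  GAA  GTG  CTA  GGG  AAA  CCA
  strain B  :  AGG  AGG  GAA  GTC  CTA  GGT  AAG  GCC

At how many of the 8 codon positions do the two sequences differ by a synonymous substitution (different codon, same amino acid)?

Codon 1: AGA Arg / AGG Arg — synonymous.
Codon 2: AGG Arg / AGG Arg — identical.
Codon 3: GAA Glu / GAA Glu — identical.
Codon 4: GTG Val / GTC Val — synonymous.
Codon 5: CTA Leu / CTA Leu — identical.
Codon 6: GGG Gly / GGT Gly — synonymous.
Codon 7: AAA Lys / AAG Lys — synonymous.
Codon 8: CCA Pro / GCC Ala — nonsynonymous.
Synonymous differences: 4.

4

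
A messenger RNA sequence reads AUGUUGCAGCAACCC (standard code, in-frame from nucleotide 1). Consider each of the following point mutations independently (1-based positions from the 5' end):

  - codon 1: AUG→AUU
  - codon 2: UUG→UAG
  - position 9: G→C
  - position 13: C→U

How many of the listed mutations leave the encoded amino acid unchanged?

Codon 1: AUG (Met) → AUU (Ile) — missense.
Codon 2: UUG (Leu) → UAG (Stop) — nonsense.
Codon 3: CAG (Gln) → CAC (His) — missense.
Codon 5: CCC (Pro) → UCC (Ser) — missense.
Synonymous: 0 of 4.

0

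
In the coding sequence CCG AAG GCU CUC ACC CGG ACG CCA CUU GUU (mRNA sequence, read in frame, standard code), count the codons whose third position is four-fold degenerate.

9

Codon 1 CCG (Pro): third position 4-fold.
Codon 2 AAG (Lys): third position 2-fold.
Codon 3 GCU (Ala): third position 4-fold.
Codon 4 CUC (Leu): third position 4-fold.
Codon 5 ACC (Thr): third position 4-fold.
Codon 6 CGG (Arg): third position 4-fold.
Codon 7 ACG (Thr): third position 4-fold.
Codon 8 CCA (Pro): third position 4-fold.
Codon 9 CUU (Leu): third position 4-fold.
Codon 10 GUU (Val): third position 4-fold.
Four-fold degenerate third positions: 9.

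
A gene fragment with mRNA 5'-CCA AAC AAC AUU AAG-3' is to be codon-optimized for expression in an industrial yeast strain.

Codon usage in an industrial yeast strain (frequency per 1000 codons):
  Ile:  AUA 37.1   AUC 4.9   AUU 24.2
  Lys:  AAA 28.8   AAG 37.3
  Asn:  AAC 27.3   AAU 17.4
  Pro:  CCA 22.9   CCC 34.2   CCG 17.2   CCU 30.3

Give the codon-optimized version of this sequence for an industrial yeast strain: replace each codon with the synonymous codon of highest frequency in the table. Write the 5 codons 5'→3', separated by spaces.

CCC AAC AAC AUA AAG

Codon 1 (Pro): best is CCC at 34.2.
Codon 2 (Asn): best is AAC at 27.3.
Codon 3 (Asn): best is AAC at 27.3.
Codon 4 (Ile): best is AUA at 37.1.
Codon 5 (Lys): best is AAG at 37.3.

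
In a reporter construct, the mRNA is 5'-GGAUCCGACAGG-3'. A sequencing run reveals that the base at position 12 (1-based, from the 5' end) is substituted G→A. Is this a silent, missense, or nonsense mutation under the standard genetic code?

silent

Position 12 falls in codon 4: AGG → Arg.
After the substitution the codon is AGA → Arg.
Both encode Arg, so the change is synonymous.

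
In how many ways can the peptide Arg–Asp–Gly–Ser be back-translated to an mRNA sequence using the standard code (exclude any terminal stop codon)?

288

Arg: 6 codons.
Asp: 2 codons.
Gly: 4 codons.
Ser: 6 codons.
6 × 2 × 4 × 6 = 288.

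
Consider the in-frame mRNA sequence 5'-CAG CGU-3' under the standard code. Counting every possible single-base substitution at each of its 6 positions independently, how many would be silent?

4

Codon 1 (CAG, Gln): 1 synonymous substitution.
Codon 2 (CGU, Arg): 3 synonymous substitutions.
Total: 1 + 3 = 4.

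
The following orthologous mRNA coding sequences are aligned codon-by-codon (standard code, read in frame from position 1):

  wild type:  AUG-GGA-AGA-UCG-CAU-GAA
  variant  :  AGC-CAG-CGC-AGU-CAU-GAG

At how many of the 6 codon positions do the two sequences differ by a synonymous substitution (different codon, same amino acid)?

Codon 1: AUG Met / AGC Ser — nonsynonymous.
Codon 2: GGA Gly / CAG Gln — nonsynonymous.
Codon 3: AGA Arg / CGC Arg — synonymous.
Codon 4: UCG Ser / AGU Ser — synonymous.
Codon 5: CAU His / CAU His — identical.
Codon 6: GAA Glu / GAG Glu — synonymous.
Synonymous differences: 3.

3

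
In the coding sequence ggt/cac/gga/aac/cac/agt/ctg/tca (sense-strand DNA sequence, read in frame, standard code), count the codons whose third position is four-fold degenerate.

Codon 1 GGT (Gly): third position 4-fold.
Codon 2 CAC (His): third position 2-fold.
Codon 3 GGA (Gly): third position 4-fold.
Codon 4 AAC (Asn): third position 2-fold.
Codon 5 CAC (His): third position 2-fold.
Codon 6 AGT (Ser): third position 2-fold.
Codon 7 CTG (Leu): third position 4-fold.
Codon 8 TCA (Ser): third position 4-fold.
Four-fold degenerate third positions: 4.

4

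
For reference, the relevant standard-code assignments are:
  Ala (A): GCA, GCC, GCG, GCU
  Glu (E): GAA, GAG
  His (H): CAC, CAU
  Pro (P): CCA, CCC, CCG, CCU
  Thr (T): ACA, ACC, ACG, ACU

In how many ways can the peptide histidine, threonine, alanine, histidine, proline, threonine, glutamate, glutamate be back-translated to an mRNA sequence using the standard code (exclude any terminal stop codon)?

4096

His: 2 codons.
Thr: 4 codons.
Ala: 4 codons.
His: 2 codons.
Pro: 4 codons.
Thr: 4 codons.
Glu: 2 codons.
Glu: 2 codons.
2 × 4 × 4 × 2 × 4 × 4 × 2 × 2 = 4096.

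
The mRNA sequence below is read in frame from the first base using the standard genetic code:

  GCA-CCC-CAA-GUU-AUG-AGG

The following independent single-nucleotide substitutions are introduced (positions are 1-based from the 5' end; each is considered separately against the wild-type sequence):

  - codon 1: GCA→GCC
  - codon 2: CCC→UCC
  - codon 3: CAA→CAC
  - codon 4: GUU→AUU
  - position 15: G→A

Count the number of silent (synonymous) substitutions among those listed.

Codon 1: GCA (Ala) → GCC (Ala) — synonymous.
Codon 2: CCC (Pro) → UCC (Ser) — missense.
Codon 3: CAA (Gln) → CAC (His) — missense.
Codon 4: GUU (Val) → AUU (Ile) — missense.
Codon 5: AUG (Met) → AUA (Ile) — missense.
Synonymous: 1 of 5.

1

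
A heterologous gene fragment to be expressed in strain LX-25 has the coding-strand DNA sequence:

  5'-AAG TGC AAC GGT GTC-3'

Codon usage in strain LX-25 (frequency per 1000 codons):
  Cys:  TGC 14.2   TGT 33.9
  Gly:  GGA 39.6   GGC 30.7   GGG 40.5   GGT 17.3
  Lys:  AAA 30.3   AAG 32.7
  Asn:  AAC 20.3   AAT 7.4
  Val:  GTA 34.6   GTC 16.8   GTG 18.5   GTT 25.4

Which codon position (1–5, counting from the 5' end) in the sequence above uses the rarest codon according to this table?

Codon 1 AAG (Lys): 32.7 per 1000.
Codon 2 TGC (Cys): 14.2 per 1000.
Codon 3 AAC (Asn): 20.3 per 1000.
Codon 4 GGT (Gly): 17.3 per 1000.
Codon 5 GTC (Val): 16.8 per 1000.
Lowest frequency is 14.2 at codon 2.

2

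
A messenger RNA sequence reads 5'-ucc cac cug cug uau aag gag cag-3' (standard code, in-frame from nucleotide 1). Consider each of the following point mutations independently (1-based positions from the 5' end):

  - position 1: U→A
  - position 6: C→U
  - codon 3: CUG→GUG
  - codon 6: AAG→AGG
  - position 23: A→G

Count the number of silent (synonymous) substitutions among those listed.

Codon 1: UCC (Ser) → ACC (Thr) — missense.
Codon 2: CAC (His) → CAU (His) — synonymous.
Codon 3: CUG (Leu) → GUG (Val) — missense.
Codon 6: AAG (Lys) → AGG (Arg) — missense.
Codon 8: CAG (Gln) → CGG (Arg) — missense.
Synonymous: 1 of 5.

1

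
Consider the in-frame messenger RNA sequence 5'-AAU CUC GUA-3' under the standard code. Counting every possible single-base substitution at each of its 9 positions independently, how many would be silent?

Codon 1 (AAU, Asn): 1 synonymous substitution.
Codon 2 (CUC, Leu): 3 synonymous substitutions.
Codon 3 (GUA, Val): 3 synonymous substitutions.
Total: 1 + 3 + 3 = 7.

7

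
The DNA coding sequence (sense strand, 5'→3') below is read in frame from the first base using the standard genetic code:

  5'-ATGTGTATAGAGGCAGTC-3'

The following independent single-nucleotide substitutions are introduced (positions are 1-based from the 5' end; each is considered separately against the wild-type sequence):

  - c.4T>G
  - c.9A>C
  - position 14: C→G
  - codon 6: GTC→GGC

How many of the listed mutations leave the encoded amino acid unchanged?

1

Codon 2: TGT (Cys) → GGT (Gly) — missense.
Codon 3: ATA (Ile) → ATC (Ile) — synonymous.
Codon 5: GCA (Ala) → GGA (Gly) — missense.
Codon 6: GTC (Val) → GGC (Gly) — missense.
Synonymous: 1 of 4.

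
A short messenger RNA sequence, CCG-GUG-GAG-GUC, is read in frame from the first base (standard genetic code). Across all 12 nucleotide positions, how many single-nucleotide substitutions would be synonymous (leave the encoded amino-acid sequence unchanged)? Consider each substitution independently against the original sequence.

Codon 1 (CCG, Pro): 3 synonymous substitutions.
Codon 2 (GUG, Val): 3 synonymous substitutions.
Codon 3 (GAG, Glu): 1 synonymous substitution.
Codon 4 (GUC, Val): 3 synonymous substitutions.
Total: 3 + 3 + 1 + 3 = 10.

10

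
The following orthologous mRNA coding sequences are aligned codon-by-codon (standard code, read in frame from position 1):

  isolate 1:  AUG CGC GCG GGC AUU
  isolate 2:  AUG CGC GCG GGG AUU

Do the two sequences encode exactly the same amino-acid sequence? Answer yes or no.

Codon 1: AUG Met / AUG Met — identical.
Codon 2: CGC Arg / CGC Arg — identical.
Codon 3: GCG Ala / GCG Ala — identical.
Codon 4: GGC Gly / GGG Gly — synonymous.
Codon 5: AUU Ile / AUU Ile — identical.
Nonsynonymous differences: 0 → same protein.

yes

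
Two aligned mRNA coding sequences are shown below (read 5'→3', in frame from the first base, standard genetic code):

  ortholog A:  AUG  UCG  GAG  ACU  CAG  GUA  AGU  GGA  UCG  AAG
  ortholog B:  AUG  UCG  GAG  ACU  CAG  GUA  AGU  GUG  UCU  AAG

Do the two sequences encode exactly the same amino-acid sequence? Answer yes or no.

no

Codon 1: AUG Met / AUG Met — identical.
Codon 2: UCG Ser / UCG Ser — identical.
Codon 3: GAG Glu / GAG Glu — identical.
Codon 4: ACU Thr / ACU Thr — identical.
Codon 5: CAG Gln / CAG Gln — identical.
Codon 6: GUA Val / GUA Val — identical.
Codon 7: AGU Ser / AGU Ser — identical.
Codon 8: GGA Gly / GUG Val — nonsynonymous.
Codon 9: UCG Ser / UCU Ser — synonymous.
Codon 10: AAG Lys / AAG Lys — identical.
Nonsynonymous differences: 1 → different protein.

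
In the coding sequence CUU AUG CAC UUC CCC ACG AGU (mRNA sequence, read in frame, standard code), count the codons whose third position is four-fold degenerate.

Codon 1 CUU (Leu): third position 4-fold.
Codon 2 AUG (Met): third position 1-fold.
Codon 3 CAC (His): third position 2-fold.
Codon 4 UUC (Phe): third position 2-fold.
Codon 5 CCC (Pro): third position 4-fold.
Codon 6 ACG (Thr): third position 4-fold.
Codon 7 AGU (Ser): third position 2-fold.
Four-fold degenerate third positions: 3.

3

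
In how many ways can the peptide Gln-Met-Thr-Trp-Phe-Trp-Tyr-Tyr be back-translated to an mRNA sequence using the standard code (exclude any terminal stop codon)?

Gln: 2 codons.
Met: 1 codon.
Thr: 4 codons.
Trp: 1 codon.
Phe: 2 codons.
Trp: 1 codon.
Tyr: 2 codons.
Tyr: 2 codons.
2 × 1 × 4 × 1 × 2 × 1 × 2 × 2 = 64.

64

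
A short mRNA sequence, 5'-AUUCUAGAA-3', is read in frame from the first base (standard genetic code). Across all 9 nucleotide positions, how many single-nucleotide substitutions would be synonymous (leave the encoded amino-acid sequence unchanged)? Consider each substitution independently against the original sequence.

7

Codon 1 (AUU, Ile): 2 synonymous substitutions.
Codon 2 (CUA, Leu): 4 synonymous substitutions.
Codon 3 (GAA, Glu): 1 synonymous substitution.
Total: 2 + 4 + 1 = 7.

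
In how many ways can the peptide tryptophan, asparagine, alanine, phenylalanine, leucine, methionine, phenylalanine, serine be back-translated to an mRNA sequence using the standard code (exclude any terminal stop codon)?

Trp: 1 codon.
Asn: 2 codons.
Ala: 4 codons.
Phe: 2 codons.
Leu: 6 codons.
Met: 1 codon.
Phe: 2 codons.
Ser: 6 codons.
1 × 2 × 4 × 2 × 6 × 1 × 2 × 6 = 1152.

1152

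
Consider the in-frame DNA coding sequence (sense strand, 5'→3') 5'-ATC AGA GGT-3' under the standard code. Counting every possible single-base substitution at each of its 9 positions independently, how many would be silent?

7

Codon 1 (ATC, Ile): 2 synonymous substitutions.
Codon 2 (AGA, Arg): 2 synonymous substitutions.
Codon 3 (GGT, Gly): 3 synonymous substitutions.
Total: 2 + 2 + 3 = 7.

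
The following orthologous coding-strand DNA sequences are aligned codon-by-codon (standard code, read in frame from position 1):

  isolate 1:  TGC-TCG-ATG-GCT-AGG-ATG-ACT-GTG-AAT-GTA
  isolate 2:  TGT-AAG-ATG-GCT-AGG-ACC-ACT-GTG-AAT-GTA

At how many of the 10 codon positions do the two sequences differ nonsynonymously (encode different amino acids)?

2

Codon 1: TGC Cys / TGT Cys — synonymous.
Codon 2: TCG Ser / AAG Lys — nonsynonymous.
Codon 3: ATG Met / ATG Met — identical.
Codon 4: GCT Ala / GCT Ala — identical.
Codon 5: AGG Arg / AGG Arg — identical.
Codon 6: ATG Met / ACC Thr — nonsynonymous.
Codon 7: ACT Thr / ACT Thr — identical.
Codon 8: GTG Val / GTG Val — identical.
Codon 9: AAT Asn / AAT Asn — identical.
Codon 10: GTA Val / GTA Val — identical.
Nonsynonymous differences: 2.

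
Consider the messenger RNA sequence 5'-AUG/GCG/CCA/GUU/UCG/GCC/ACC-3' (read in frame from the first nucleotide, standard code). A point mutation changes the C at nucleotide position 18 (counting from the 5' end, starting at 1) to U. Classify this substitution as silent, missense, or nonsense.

Position 18 falls in codon 6: GCC → Ala.
After the substitution the codon is GCU → Ala.
Both encode Ala, so the change is synonymous.

silent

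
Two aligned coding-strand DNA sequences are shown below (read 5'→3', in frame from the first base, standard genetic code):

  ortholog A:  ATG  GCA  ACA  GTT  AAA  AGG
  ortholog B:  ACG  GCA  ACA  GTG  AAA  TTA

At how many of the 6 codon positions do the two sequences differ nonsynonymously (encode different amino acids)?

2

Codon 1: ATG Met / ACG Thr — nonsynonymous.
Codon 2: GCA Ala / GCA Ala — identical.
Codon 3: ACA Thr / ACA Thr — identical.
Codon 4: GTT Val / GTG Val — synonymous.
Codon 5: AAA Lys / AAA Lys — identical.
Codon 6: AGG Arg / TTA Leu — nonsynonymous.
Nonsynonymous differences: 2.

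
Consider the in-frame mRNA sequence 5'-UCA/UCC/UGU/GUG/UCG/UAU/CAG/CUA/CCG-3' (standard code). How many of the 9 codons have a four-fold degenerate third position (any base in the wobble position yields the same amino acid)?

6

Codon 1 UCA (Ser): third position 4-fold.
Codon 2 UCC (Ser): third position 4-fold.
Codon 3 UGU (Cys): third position 2-fold.
Codon 4 GUG (Val): third position 4-fold.
Codon 5 UCG (Ser): third position 4-fold.
Codon 6 UAU (Tyr): third position 2-fold.
Codon 7 CAG (Gln): third position 2-fold.
Codon 8 CUA (Leu): third position 4-fold.
Codon 9 CCG (Pro): third position 4-fold.
Four-fold degenerate third positions: 6.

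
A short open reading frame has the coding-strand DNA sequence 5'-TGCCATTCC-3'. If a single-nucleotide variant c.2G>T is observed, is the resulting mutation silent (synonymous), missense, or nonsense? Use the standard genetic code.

Position 2 falls in codon 1: TGC → Cys.
After the substitution the codon is TTC → Phe.
Cys ≠ Phe, so this is a missense mutation.

missense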